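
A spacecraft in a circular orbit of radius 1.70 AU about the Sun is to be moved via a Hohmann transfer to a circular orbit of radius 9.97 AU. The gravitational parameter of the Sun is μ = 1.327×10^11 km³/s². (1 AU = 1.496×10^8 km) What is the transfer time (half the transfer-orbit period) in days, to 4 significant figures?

In km: r₁ = 1.70 × 1.496×10^8 = 2.5432×10^8 km; r₂ = 9.97 × 1.496×10^8 = 1.491512×10^9 km.
Semi-major axis of the transfer orbit: a_t = (2.5432×10^8 + 1.491512×10^9)/2 = 8.72916×10^8 km.
Half the transfer-orbit period gives t = π√(a_t³/μ) = 2.224×10^8 s.
Converting: 2.224×10^8 s ÷ 86400 s/day = 2574 days.

t = 2574 days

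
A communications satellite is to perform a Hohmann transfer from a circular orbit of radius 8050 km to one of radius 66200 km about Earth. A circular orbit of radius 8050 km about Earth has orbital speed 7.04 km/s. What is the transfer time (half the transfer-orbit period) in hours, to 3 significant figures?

From the circular-orbit relation v² = μ/r at r = 8050 km: μ = v²r = (7.04)² × 8050 = 3.98971×10^5 km³/s².
Transfer-ellipse semi-major axis a_t = (r₁ + r₂)/2 = (8050 + 66200)/2 = 37125 km.
By Kepler's third law the transfer-orbit period is T = 2π√(a_t³/μ), so t = T/2 = 35580 s.
Converting: 35580 s ÷ 3600 s/hour = 9.88 hours.

t = 9.88 hours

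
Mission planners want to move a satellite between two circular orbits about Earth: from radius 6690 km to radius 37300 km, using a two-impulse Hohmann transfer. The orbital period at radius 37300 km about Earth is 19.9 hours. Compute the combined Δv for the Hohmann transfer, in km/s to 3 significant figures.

Δv = 3.80 km/s

From Kepler's third law T² = 4π²r³/μ at r = 37300 km, T = 19.9 hours = 19.9 × 3600 s = 71640 s: μ = 4π²r³/T² = 3.99186×10^5 km³/s².
Transfer-ellipse semi-major axis a_t = (r₁ + r₂)/2 = (6690 + 37300)/2 = 21995 km.
At r₁ the circular-orbit speed is v₁ = √(μ/r₁) = 7.725 km/s.
Transfer-orbit speed at r₁ (vis-viva): v_p = √[μ(2/r₁ − 1/a_t)] = 10.06 km/s.
First burn Δv₁ = |v_p − v₁| = 2.335 km/s.
At r₂, v₂ = √(μ/r₂) = 3.271 km/s.
Transfer-orbit speed at r₂: v_a = √[μ(2/r₂ − 1/a_t)] = 1.804 km/s.
Second burn Δv₂ = |v₂ − v_a| = 1.467 km/s.
Total Δv = Δv₁ + Δv₂ = 3.802 km/s.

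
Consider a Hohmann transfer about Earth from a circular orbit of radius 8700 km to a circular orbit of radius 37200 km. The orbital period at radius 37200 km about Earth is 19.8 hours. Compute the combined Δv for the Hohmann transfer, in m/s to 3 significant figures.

From Kepler's third law T² = 4π²r³/μ at r = 37200 km, T = 19.8 hours = 19.8 × 3600 s = 71280 s: μ = 4π²r³/T² = 3.99994×10^5 km³/s².
The Hohmann ellipse has a_t = (r₁ + r₂)/2 = 22950 km.
At r₁ the circular-orbit speed is v₁ = √(μ/r₁) = 6.781 km/s.
On the transfer ellipse at r₁, vis-viva gives v_p = √[μ(2/r₁ − 1/a_t)] = 8.633 km/s.
First burn Δv₁ = |v_p − v₁| = 1.852 km/s.
Circular speed at r₂: v₂ = √(μ/r₂) = 3.279 km/s.
Transfer-orbit speed at r₂: v_a = √[μ(2/r₂ − 1/a_t)] = 2.019 km/s.
Second burn Δv₂ = |v₂ − v_a| = 1.260 km/s.
Δv = Δv₁ + Δv₂ = 1.852 + 1.260 = 3.112 km/s.

Δv = 3110 m/s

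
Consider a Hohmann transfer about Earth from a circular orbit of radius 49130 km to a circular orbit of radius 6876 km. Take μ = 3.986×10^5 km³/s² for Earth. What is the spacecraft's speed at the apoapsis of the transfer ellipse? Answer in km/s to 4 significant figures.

The Hohmann ellipse has a_t = (r₁ + r₂)/2 = 28003 km.
The apoapsis of the transfer ellipse is at r = 49130 km.
Vis-viva: v = √[μ(2/r − 1/a_t)] = √[3.986×10^5 × (2/49130 − 1/28003)] = 1.411 km/s.

v = 1.411 km/s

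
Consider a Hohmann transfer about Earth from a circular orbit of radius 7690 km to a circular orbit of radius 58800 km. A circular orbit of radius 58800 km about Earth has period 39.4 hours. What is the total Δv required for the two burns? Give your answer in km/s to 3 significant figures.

Δv = 3.73 km/s

From Kepler's third law T² = 4π²r³/μ at r = 58800 km, T = 39.4 hours = 39.4 × 3600 s = 1.4184×10^5 s: μ = 4π²r³/T² = 3.98928×10^5 km³/s².
Semi-major axis of the transfer orbit: a_t = (7690 + 58800)/2 = 33245 km.
Circular speed at r₁: v₁ = √(μ/r₁) = √(3.98928×10^5/7690) = 7.203 km/s.
Transfer-orbit speed at r₁ (v² = μ(2/r − 1/a)): v_p = √[μ(2/r₁ − 1/a_t)] = 9.579 km/s.
First burn Δv₁ = |v_p − v₁| = 2.376 km/s.
At r₂, v₂ = √(μ/r₂) = 2.605 km/s.
Transfer-orbit speed at r₂: v_a = √[μ(2/r₂ − 1/a_t)] = 1.253 km/s.
Second burn Δv₂ = |v₂ − v_a| = 1.352 km/s.
Δv = Δv₁ + Δv₂ = 2.376 + 1.352 = 3.728 km/s.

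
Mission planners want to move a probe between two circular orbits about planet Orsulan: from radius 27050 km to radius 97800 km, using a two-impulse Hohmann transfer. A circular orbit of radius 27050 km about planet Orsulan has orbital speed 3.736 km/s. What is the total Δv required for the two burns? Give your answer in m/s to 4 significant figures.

Δv = 1612 m/s

From the circular-orbit relation v² = μ/r at r = 27050 km: μ = v²r = (3.736)² × 27050 = 3.77556×10^5 km³/s².
Transfer-ellipse semi-major axis a_t = (r₁ + r₂)/2 = (27050 + 97800)/2 = 62425 km.
At r₁ the circular-orbit speed is v₁ = √(μ/r₁) = 3.7360 km/s.
Transfer-orbit speed at r₁ (vis-viva): v_p = √[μ(2/r₁ − 1/a_t)] = 4.6762 km/s.
First burn Δv₁ = |v_p − v₁| = 0.9402 km/s.
Circular speed at r₂: v₂ = √(μ/r₂) = 1.9648 km/s.
Transfer-orbit speed at r₂: v_a = √[μ(2/r₂ − 1/a_t)] = 1.2934 km/s.
Second burn Δv₂ = |v₂ − v_a| = 0.6714 km/s.
Δv = Δv₁ + Δv₂ = 0.9402 + 0.6714 = 1.612 km/s.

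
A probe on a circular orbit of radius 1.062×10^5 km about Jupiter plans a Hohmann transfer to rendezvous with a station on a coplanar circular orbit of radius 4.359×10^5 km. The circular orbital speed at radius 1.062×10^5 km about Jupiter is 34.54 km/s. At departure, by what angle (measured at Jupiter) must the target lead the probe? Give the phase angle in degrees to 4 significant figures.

φ = 91.74°

From the circular-orbit relation v² = μ/r at r = 1.062×10^5 km: μ = v²r = (34.54)² × 1.062×10^5 = 1.26698×10^8 km³/s².
The Hohmann ellipse has a_t = (r₁ + r₂)/2 = 2.7105×10^5 km.
The half-period of the transfer ellipse is t = π√(a_t³/μ) = 39386 s.
The target's mean motion on its circular orbit is ω₂ = √(μ/r₂³) = 3.9111×10^-5 rad/s.
Angle swept by the target during transfer: ω₂·t = 1.5404 rad = 88.26°.
Arrival is 180° from departure on the ellipse, so φ = 180° − 88.26° = 91.74°.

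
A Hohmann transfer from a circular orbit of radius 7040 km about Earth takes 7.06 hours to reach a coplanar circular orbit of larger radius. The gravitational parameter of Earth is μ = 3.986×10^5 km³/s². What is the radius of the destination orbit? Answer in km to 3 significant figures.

r₂ = 52300 km

Transfer time t = 7.06 hours = 25416 s, and t = π√(a_t³/μ).
So a_t = (μ t²/π²)^(1/3) = (3.986×10^5 × (25416)² / π²)^(1/3) = 29659 km.
Since a_t = (r₁ + r₂)/2, r₂ = 2a_t − r₁ = 2×29659 − 7040 = 52278 km.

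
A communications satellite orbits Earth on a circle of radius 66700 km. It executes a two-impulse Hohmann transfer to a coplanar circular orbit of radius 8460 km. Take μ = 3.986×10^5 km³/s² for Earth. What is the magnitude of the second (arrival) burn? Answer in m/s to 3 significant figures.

Transfer-ellipse semi-major axis a_t = (r₁ + r₂)/2 = (66700 + 8460)/2 = 37580 km.
Circular speed at r = 8460 km: v_c = √(μ/r) = 6.864 km/s.
Vis-viva on the transfer ellipse at r = 8460 km gives v_t = √[μ(2/r − 1/a_t)] = 9.145 km/s.
Δv₂ = |v_t − v_c| = |9.145 − 6.864| = 2.281 km/s.

Δv₂ = 2280 m/s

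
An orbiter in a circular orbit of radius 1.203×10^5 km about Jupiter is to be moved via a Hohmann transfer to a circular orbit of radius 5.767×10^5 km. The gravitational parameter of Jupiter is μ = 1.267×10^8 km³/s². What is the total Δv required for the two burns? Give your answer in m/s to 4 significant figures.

Transfer-ellipse semi-major axis a_t = (r₁ + r₂)/2 = (1.203×10^5 + 5.767×10^5)/2 = 3.485×10^5 km.
At r₁ the circular-orbit speed is v₁ = √(μ/r₁) = 32.453 km/s.
Transfer-orbit speed at r₁ (v² = μ(2/r − 1/a)): v_p = √[μ(2/r₁ − 1/a_t)] = 41.747 km/s.
First burn Δv₁ = |v_p − v₁| = 9.294 km/s.
Circular speed at r₂: v₂ = √(μ/r₂) = 14.8222 km/s.
Transfer-orbit speed at r₂: v_a = √[μ(2/r₂ − 1/a_t)] = 8.70853 km/s.
Second burn Δv₂ = |v₂ − v_a| = 6.114 km/s.
Δv = Δv₁ + Δv₂ = 9.294 + 6.114 = 15.41 km/s.

Δv = 15410 m/s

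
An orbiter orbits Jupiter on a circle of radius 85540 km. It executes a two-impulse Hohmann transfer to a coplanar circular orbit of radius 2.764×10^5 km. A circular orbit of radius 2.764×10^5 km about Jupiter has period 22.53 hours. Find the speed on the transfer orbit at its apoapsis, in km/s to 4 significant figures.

v = 14.72 km/s

From Kepler's third law T² = 4π²r³/μ at r = 2.764×10^5 km, T = 22.53 hours = 22.53 × 3600 s = 81108 s: μ = 4π²r³/T² = 1.26720×10^8 km³/s².
Semi-major axis of the transfer orbit: a_t = (85540 + 2.764×10^5)/2 = 1.8097×10^5 km.
At apoapsis, r = 2.764×10^5 km.
From the vis-viva equation, v = √[μ(2/r − 1/a_t)] = 14.72 km/s.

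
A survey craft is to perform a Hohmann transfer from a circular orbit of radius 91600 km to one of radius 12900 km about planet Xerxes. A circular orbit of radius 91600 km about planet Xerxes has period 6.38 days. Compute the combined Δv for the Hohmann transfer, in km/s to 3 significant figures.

Δv = 1.43 km/s

From Kepler's third law T² = 4π²r³/μ at r = 91600 km, T = 6.38 days = 6.38 × 86400 s = 5.51232×10^5 s: μ = 4π²r³/T² = 99856.7 km³/s².
Semi-major axis of the transfer orbit: a_t = (91600 + 12900)/2 = 52250 km.
Circular speed at r₁: v₁ = √(μ/r₁) = √(99856.7/91600) = 1.0441 km/s.
Transfer-orbit speed at r₁ (vis-viva): v_a = √[μ(2/r₁ − 1/a_t)] = 0.51879 km/s.
First burn Δv₁ = |v_a − v₁| = 0.5253 km/s.
At r₂, v₂ = √(μ/r₂) = 2.7822 km/s.
Transfer-orbit speed at r₂: v_p = √[μ(2/r₂ − 1/a_t)] = 3.6838 km/s.
Second burn Δv₂ = |v₂ − v_p| = 0.9016 km/s.
Δv = Δv₁ + Δv₂ = 0.5253 + 0.9016 = 1.427 km/s.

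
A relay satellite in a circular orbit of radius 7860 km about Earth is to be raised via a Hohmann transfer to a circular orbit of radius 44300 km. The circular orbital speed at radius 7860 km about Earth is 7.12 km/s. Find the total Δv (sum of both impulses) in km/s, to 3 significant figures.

Δv = 3.51 km/s

From the circular-orbit relation v² = μ/r at r = 7860 km: μ = v²r = (7.12)² × 7860 = 3.98458×10^5 km³/s².
Semi-major axis of the transfer orbit: a_t = (7860 + 44300)/2 = 26080 km.
At r₁ the circular-orbit speed is v₁ = √(μ/r₁) = 7.1200 km/s.
Transfer-orbit speed at r₁ (vis-viva equation): v_p = √[μ(2/r₁ − 1/a_t)] = 9.2796 km/s.
First burn Δv₁ = |v_p − v₁| = 2.1596 km/s.
Circular speed at r₂: v₂ = √(μ/r₂) = 2.999089 km/s.
Transfer-orbit speed at r₂: v_a = √[μ(2/r₂ − 1/a_t)] = 1.646444 km/s.
Second burn Δv₂ = |v₂ − v_a| = 1.3526 km/s.
Δv = Δv₁ + Δv₂ = 2.1596 + 1.3526 = 3.512 km/s.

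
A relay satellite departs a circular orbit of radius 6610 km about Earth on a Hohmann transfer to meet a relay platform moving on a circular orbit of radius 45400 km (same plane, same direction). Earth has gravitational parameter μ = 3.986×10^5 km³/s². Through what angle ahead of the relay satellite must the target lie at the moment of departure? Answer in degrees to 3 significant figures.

φ = 102°

Semi-major axis of the transfer orbit: a_t = (6610 + 45400)/2 = 26005 km.
The half-period of the transfer ellipse is t = π√(a_t³/μ) = 20867 s.
Target angular speed ω₂ = √(μ/r₂³) = 6.5266×10^-5 rad/s.
Angle swept by the target during transfer: ω₂·t = 1.3619 rad = 78.03°.
The relay satellite traverses 180° on the transfer ellipse, so the target must lead by 180° − 78.03° = 102°.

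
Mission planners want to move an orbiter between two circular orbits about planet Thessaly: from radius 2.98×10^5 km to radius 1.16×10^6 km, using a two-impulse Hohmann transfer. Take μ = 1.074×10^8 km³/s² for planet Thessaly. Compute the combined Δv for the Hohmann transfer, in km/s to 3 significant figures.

Δv = 8.43 km/s

Semi-major axis of the transfer orbit: a_t = (2.980×10^5 + 1.160×10^6)/2 = 7.290×10^5 km.
Circular speed at r₁: v₁ = √(μ/r₁) = √(1.074×10^8/2.980×10^5) = 18.984 km/s.
Transfer-orbit speed at r₁ (v² = μ(2/r − 1/a)): v_p = √[μ(2/r₁ − 1/a_t)] = 23.947 km/s.
First burn Δv₁ = |v_p − v₁| = 4.963 km/s.
At r₂, v₂ = √(μ/r₂) = 9.622 km/s.
Transfer-orbit speed at r₂: v_a = √[μ(2/r₂ − 1/a_t)] = 6.152 km/s.
Second burn Δv₂ = |v₂ − v_a| = 3.470 km/s.
Δv = Δv₁ + Δv₂ = 4.963 + 3.470 = 8.433 km/s.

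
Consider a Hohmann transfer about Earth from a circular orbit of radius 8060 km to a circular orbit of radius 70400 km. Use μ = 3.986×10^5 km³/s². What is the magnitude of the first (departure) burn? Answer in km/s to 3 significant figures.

Semi-major axis of the transfer orbit: a_t = (8060 + 70400)/2 = 39230 km.
Circular speed at r = 8060 km: v_c = √(μ/r) = 7.0324 km/s.
Transfer-orbit speed at the same r (vis-viva, a = a_t): v_t = √[μ(2/r − 1/a_t)] = 9.4206 km/s.
Δv₁ = |v_t − v_c| = |9.4206 − 7.0324| = 2.388 km/s.

Δv₁ = 2.39 km/s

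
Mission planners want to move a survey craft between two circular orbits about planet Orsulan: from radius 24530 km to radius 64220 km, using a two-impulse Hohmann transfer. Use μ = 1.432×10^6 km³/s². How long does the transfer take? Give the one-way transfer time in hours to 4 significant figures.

t = 6.817 hours

The Hohmann ellipse has a_t = (r₁ + r₂)/2 = 44375 km.
Transfer time t = π√(a_t³/μ) = π√((44375)³ / 1.432×10^6) = 24540 s.
Converting: 24540 s ÷ 3600 s/hour = 6.817 hours.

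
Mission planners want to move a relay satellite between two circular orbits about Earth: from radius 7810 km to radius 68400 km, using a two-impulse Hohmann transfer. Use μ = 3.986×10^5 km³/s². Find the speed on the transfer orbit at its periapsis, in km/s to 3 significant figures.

Semi-major axis of the transfer orbit: a_t = (7810 + 68400)/2 = 38105 km.
The periapsis of the transfer ellipse is at r = 7810 km.
Applying v² = μ(2/r − 1/a_t): v = 9.572 km/s.

v = 9.57 km/s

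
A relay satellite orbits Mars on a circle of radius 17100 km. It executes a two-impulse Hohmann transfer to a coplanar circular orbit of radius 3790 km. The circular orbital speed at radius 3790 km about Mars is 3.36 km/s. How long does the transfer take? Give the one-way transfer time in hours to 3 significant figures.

t = 4.50 hours

From the circular-orbit relation v² = μ/r at r = 3790 km: μ = v²r = (3.36)² × 3790 = 42787.6 km³/s².
Semi-major axis of the transfer orbit: a_t = (17100 + 3790)/2 = 10445 km.
Half the transfer-orbit period gives t = π√(a_t³/μ) = 16210 s.
Converting: 16210 s ÷ 3600 s/hour = 4.50 hours.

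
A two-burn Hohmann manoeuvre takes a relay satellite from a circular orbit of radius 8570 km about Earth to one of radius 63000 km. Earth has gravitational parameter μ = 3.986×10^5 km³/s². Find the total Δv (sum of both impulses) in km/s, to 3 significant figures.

Δv = 3.51 km/s

Semi-major axis of the transfer orbit: a_t = (8570 + 63000)/2 = 35785 km.
At r₁ the circular-orbit speed is v₁ = √(μ/r₁) = 6.820 km/s.
Transfer-orbit speed at r₁ (vis-viva): v_p = √[μ(2/r₁ − 1/a_t)] = 9.049 km/s.
First burn Δv₁ = |v_p − v₁| = 2.229 km/s.
Circular speed at r₂: v₂ = √(μ/r₂) = 2.515 km/s.
Transfer-orbit speed at r₂: v_a = √[μ(2/r₂ − 1/a_t)] = 1.231 km/s.
Second burn Δv₂ = |v₂ − v_a| = 1.284 km/s.
Δv = Δv₁ + Δv₂ = 2.229 + 1.284 = 3.513 km/s.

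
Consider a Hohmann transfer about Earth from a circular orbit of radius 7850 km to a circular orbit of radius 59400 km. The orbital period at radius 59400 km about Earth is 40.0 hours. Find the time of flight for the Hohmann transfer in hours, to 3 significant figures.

From Kepler's third law T² = 4π²r³/μ at r = 59400 km, T = 40.0 hours = 40.0 × 3600 s = 1.440×10^5 s: μ = 4π²r³/T² = 3.99019×10^5 km³/s².
The Hohmann ellipse has a_t = (r₁ + r₂)/2 = 33625 km.
Transfer time t = π√(a_t³/μ) = π√((33625)³ / 3.99019×10^5) = 30670 s.
Converting: 30670 s ÷ 3600 s/hour = 8.52 hours.

t = 8.52 hours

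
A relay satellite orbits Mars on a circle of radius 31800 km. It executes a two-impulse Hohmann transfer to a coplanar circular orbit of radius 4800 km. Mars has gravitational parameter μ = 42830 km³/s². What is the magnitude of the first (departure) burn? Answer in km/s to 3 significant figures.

Transfer-ellipse semi-major axis a_t = (r₁ + r₂)/2 = (31800 + 4800)/2 = 18300 km.
Circular speed at r = 31800 km: v_c = √(μ/r) = 1.16054 km/s.
Transfer-orbit speed at the same r (vis-viva, a = a_t): v_t = √[μ(2/r − 1/a_t)] = 0.594368 km/s.
Δv₁ = |v_t − v_c| = |0.594368 − 1.16054| = 0.5662 km/s.

Δv₁ = 0.566 km/s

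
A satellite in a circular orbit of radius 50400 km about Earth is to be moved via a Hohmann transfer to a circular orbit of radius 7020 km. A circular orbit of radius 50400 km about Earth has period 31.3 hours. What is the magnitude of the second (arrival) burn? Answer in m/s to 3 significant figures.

Δv₂ = 2450 m/s

From Kepler's third law T² = 4π²r³/μ at r = 50400 km, T = 31.3 hours = 31.3 × 3600 s = 1.1268×10^5 s: μ = 4π²r³/T² = 3.98068×10^5 km³/s².
Semi-major axis of the transfer orbit: a_t = (50400 + 7020)/2 = 28710 km.
On the circular orbit at r = 7020 km, v_c = √(μ/r) = 7.530 km/s.
Vis-viva on the transfer ellipse at r = 7020 km gives v_t = √[μ(2/r − 1/a_t)] = 9.977 km/s.
Δv₂ = |v_t − v_c| = |9.977 − 7.530| = 2.447 km/s.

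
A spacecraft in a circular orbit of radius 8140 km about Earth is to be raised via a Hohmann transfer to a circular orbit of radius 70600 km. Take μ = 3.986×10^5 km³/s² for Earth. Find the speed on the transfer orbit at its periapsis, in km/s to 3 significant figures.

v = 9.37 km/s

Semi-major axis of the transfer orbit: a_t = (8140 + 70600)/2 = 39370 km.
At periapsis, r = 8140 km.
From the vis-viva equation, v = √[μ(2/r − 1/a_t)] = 9.371 km/s.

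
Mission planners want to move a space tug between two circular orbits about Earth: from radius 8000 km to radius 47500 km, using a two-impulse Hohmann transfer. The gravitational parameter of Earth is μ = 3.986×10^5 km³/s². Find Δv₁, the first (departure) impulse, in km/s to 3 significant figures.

Transfer-ellipse semi-major axis a_t = (r₁ + r₂)/2 = (8000 + 47500)/2 = 27750 km.
On the circular orbit at r = 8000 km, v_c = √(μ/r) = 7.059 km/s.
Vis-viva on the transfer ellipse at r = 8000 km gives v_t = √[μ(2/r − 1/a_t)] = 9.235 km/s.
Δv₁ = |v_t − v_c| = |9.235 − 7.059| = 2.176 km/s.

Δv₁ = 2.18 km/s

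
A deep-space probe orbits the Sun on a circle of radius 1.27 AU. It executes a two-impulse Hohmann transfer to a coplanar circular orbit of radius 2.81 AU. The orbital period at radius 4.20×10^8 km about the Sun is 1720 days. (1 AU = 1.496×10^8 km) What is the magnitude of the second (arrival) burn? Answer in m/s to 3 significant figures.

From Kepler's third law T² = 4π²r³/μ at r = 4.20×10^8 km, T = 1720 days = 1720 × 86400 s = 1.48608×10^8 s: μ = 4π²r³/T² = 1.32441×10^11 km³/s².
In km: r₁ = 1.27 × 1.496×10^8 = 1.89992×10^8 km; r₂ = 2.81 × 1.496×10^8 = 4.20376×10^8 km.
Transfer-ellipse semi-major axis a_t = (r₁ + r₂)/2 = (1.89992×10^8 + 4.20376×10^8)/2 = 3.05184×10^8 km.
On the circular orbit at r = 4.20376×10^8 km, v_c = √(μ/r) = 17.750 km/s.
Transfer-orbit speed at the same r (vis-viva, a = a_t): v_t = √[μ(2/r − 1/a_t)] = 14.005 km/s.
Δv₂ = |v_t − v_c| = |14.005 − 17.750| = 3.745 km/s.

Δv₂ = 3740 m/s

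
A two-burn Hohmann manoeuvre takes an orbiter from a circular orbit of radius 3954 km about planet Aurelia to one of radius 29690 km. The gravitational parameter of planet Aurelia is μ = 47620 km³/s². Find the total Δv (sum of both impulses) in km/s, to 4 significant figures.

Δv = 1.793 km/s

Semi-major axis of the transfer orbit: a_t = (3954 + 29690)/2 = 16822 km.
At r₁ the circular-orbit speed is v₁ = √(μ/r₁) = 3.47037 km/s.
On the transfer ellipse at r₁, v² = μ(2/r − 1/a) gives v_p = √[μ(2/r₁ − 1/a_t)] = 4.61044 km/s.
First burn Δv₁ = |v_p − v₁| = 1.1401 km/s.
At r₂, v₂ = √(μ/r₂) = 1.26645 km/s.
Transfer-orbit speed at r₂: v_a = √[μ(2/r₂ − 1/a_t)] = 0.614001 km/s.
Second burn Δv₂ = |v₂ − v_a| = 0.65245 km/s.
Total Δv = Δv₁ + Δv₂ = 1.793 km/s.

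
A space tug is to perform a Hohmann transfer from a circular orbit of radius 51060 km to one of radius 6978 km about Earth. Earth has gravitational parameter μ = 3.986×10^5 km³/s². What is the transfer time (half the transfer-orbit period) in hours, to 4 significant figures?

t = 6.833 hours

Transfer-ellipse semi-major axis a_t = (r₁ + r₂)/2 = (51060 + 6978)/2 = 29019 km.
Half the transfer-orbit period gives t = π√(a_t³/μ) = 24600 s.
Converting: 24600 s ÷ 3600 s/hour = 6.833 hours.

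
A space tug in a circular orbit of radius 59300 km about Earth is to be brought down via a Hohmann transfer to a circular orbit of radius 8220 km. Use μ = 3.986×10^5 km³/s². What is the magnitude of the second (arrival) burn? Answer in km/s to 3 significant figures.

Semi-major axis of the transfer orbit: a_t = (59300 + 8220)/2 = 33760 km.
Circular speed at r = 8220 km: v_c = √(μ/r) = 6.96358 km/s.
Vis-viva on the transfer ellipse at r = 8220 km gives v_t = √[μ(2/r − 1/a_t)] = 9.22909 km/s.
Δv₂ = |v_t − v_c| = |9.22909 − 6.96358| = 2.266 km/s.

Δv₂ = 2.27 km/s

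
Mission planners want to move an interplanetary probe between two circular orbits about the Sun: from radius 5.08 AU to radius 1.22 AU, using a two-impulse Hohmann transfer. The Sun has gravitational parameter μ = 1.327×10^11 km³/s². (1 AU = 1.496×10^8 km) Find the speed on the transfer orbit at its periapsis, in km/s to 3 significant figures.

v = 34.2 km/s

In km: r₁ = 5.08 × 1.496×10^8 = 7.59968×10^8 km; r₂ = 1.22 × 1.496×10^8 = 1.82512×10^8 km.
The Hohmann ellipse has a_t = (r₁ + r₂)/2 = 4.7124×10^8 km.
The periapsis of the transfer ellipse is at r = 1.82512×10^8 km.
From the vis-viva equation, v = √[μ(2/r − 1/a_t)] = 34.24 km/s.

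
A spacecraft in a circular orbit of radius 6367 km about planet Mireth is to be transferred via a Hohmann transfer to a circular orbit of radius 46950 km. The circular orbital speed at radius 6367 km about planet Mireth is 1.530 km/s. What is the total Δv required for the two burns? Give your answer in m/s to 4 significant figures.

Δv = 788.5 m/s

From the circular-orbit relation v² = μ/r at r = 6367 km: μ = v²r = (1.530)² × 6367 = 14904.5 km³/s².
The Hohmann ellipse has a_t = (r₁ + r₂)/2 = 26658.5 km.
At r₁ the circular-orbit speed is v₁ = √(μ/r₁) = 1.5300 km/s.
Transfer-orbit speed at r₁ (vis-viva): v_p = √[μ(2/r₁ − 1/a_t)] = 2.0304 km/s.
First burn Δv₁ = |v_p − v₁| = 0.5004 km/s.
Circular speed at r₂: v₂ = √(μ/r₂) = 0.56343 km/s.
Transfer-orbit speed at r₂: v_a = √[μ(2/r₂ − 1/a_t)] = 0.27535 km/s.
Second burn Δv₂ = |v₂ − v_a| = 0.2881 km/s.
Total Δv = Δv₁ + Δv₂ = 0.7885 km/s.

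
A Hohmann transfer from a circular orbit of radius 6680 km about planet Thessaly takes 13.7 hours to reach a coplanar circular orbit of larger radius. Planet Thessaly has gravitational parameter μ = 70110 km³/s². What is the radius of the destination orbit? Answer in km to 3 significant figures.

Transfer time t = 13.7 hours = 49320 s, and t = π√(a_t³/μ).
So a_t = (μ t²/π²)^(1/3) = (70110 × (49320)² / π²)^(1/3) = 25853 km.
Since a_t = (r₁ + r₂)/2, r₂ = 2a_t − r₁ = 2×25853 − 6680 = 45026 km.

r₂ = 45000 km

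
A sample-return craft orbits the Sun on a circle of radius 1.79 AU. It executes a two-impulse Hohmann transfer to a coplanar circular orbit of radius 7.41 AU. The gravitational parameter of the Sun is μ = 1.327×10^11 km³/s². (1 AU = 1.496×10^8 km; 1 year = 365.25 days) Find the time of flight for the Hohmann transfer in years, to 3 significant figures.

In km: r₁ = 1.79 × 1.496×10^8 = 2.67784×10^8 km; r₂ = 7.41 × 1.496×10^8 = 1.108536×10^9 km.
Semi-major axis of the transfer orbit: a_t = (2.67784×10^8 + 1.108536×10^9)/2 = 6.8816×10^8 km.
Half the transfer-orbit period gives t = π√(a_t³/μ) = 1.557×10^8 s.
Converting: 1.557×10^8 s ÷ 3.15576×10^7 s/year (365.25 × 86400) = 4.93 years.

t = 4.93 years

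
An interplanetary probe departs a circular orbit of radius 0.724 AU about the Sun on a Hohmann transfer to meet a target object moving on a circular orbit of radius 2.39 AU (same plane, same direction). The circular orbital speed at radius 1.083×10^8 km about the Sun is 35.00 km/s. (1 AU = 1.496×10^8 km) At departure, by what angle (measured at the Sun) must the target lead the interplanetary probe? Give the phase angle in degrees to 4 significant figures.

From the circular-orbit relation v² = μ/r at r = 1.083×10^8 km: μ = v²r = (35.00)² × 1.083×10^8 = 1.32668×10^11 km³/s².
In km: r₁ = 0.724 × 1.496×10^8 = 1.083104×10^8 km; r₂ = 2.39 × 1.496×10^8 = 3.57544×10^8 km.
The Hohmann ellipse has a_t = (r₁ + r₂)/2 = 2.329272×10^8 km.
The half-period of the transfer ellipse is t = π√(a_t³/μ) = 3.066×10^7 s.
The target's mean motion on its circular orbit is ω₂ = √(μ/r₂³) = 5.388×10^-8 rad/s.
Angle swept by the target during transfer: ω₂·t = 1.652 rad = 94.65°.
The interplanetary probe traverses 180° on the transfer ellipse, so the target must lead by 180° − 94.65° = 85.35°.

φ = 85.35°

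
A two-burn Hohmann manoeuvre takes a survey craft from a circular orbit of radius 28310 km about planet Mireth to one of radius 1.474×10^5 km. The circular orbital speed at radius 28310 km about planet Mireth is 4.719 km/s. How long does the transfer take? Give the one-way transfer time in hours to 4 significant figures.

From the circular-orbit relation v² = μ/r at r = 28310 km: μ = v²r = (4.719)² × 28310 = 6.30434×10^5 km³/s².
The Hohmann ellipse has a_t = (r₁ + r₂)/2 = 87855 km.
Half the transfer-orbit period gives t = π√(a_t³/μ) = 1.0303×10^5 s.
Converting: 1.0303×10^5 s ÷ 3600 s/hour = 28.62 hours.

t = 28.62 hours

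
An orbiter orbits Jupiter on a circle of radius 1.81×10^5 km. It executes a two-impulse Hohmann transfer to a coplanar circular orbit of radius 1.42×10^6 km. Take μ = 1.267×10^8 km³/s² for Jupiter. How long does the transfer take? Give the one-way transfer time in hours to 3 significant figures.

The Hohmann ellipse has a_t = (r₁ + r₂)/2 = 8.005×10^5 km.
Transfer time t = π√(a_t³/μ) = π√((8.005×10^5)³ / 1.267×10^8) = 1.999×10^5 s.
Converting: 1.999×10^5 s ÷ 3600 s/hour = 55.5 hours.

t = 55.5 hours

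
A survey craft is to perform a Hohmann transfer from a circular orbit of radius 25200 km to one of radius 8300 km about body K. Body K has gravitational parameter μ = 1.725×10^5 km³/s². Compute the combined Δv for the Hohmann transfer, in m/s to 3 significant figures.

Transfer-ellipse semi-major axis a_t = (r₁ + r₂)/2 = (25200 + 8300)/2 = 16750 km.
Circular speed at r₁: v₁ = √(μ/r₁) = √(1.725×10^5/25200) = 2.6163 km/s.
On the transfer ellipse at r₁, vis-viva gives v_a = √[μ(2/r₁ − 1/a_t)] = 1.8417 km/s.
First burn Δv₁ = |v_a − v₁| = 0.7746 km/s.
Circular speed at r₂: v₂ = √(μ/r₂) = 4.559 km/s.
Transfer-orbit speed at r₂: v_p = √[μ(2/r₂ − 1/a_t)] = 5.592 km/s.
Second burn Δv₂ = |v₂ − v_p| = 1.033 km/s.
Total Δv = Δv₁ + Δv₂ = 1.808 km/s.

Δv = 1810 m/s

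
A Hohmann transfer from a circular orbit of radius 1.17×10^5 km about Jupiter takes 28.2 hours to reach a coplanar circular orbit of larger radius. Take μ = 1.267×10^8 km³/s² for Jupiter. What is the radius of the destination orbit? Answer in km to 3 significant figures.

Transfer time t = 28.2 hours = 1.0152×10^5 s, and t = π√(a_t³/μ).
So a_t = (μ t²/π²)^(1/3) = (1.267×10^8 × (1.0152×10^5)² / π²)^(1/3) = 5.0956×10^5 km.
Since a_t = (r₁ + r₂)/2, r₂ = 2a_t − r₁ = 2×5.0956×10^5 − 1.170×10^5 = 9.0212×10^5 km.

r₂ = 9.02×10^5 km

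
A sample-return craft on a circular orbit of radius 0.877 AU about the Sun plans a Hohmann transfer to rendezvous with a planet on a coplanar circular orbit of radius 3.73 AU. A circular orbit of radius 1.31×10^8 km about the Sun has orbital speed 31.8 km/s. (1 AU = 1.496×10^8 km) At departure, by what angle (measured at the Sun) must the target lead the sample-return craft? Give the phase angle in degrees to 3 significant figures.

φ = 92.6°

From the circular-orbit relation v² = μ/r at r = 1.31×10^8 km: μ = v²r = (31.8)² × 1.31×10^8 = 1.32472×10^11 km³/s².
In km: r₁ = 0.877 × 1.496×10^8 = 1.311992×10^8 km; r₂ = 3.73 × 1.496×10^8 = 5.58008×10^8 km.
Semi-major axis of the transfer orbit: a_t = (1.311992×10^8 + 5.58008×10^8)/2 = 3.446036×10^8 km.
Transfer time t = π√(a_t³/μ) = 5.52162×10^7 s.
Target angular speed ω₂ = √(μ/r₂³) = 2.76123×10^-8 rad/s.
Angle swept by the target during transfer: ω₂·t = 1.52465 rad = 87.36°.
The sample-return craft traverses 180° on the transfer ellipse, so the target must lead by 180° − 87.36° = 92.6°.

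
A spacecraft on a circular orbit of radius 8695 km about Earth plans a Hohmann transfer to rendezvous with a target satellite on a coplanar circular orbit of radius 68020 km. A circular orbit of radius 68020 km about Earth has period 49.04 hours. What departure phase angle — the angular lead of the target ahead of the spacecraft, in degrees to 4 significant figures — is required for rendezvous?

From Kepler's third law T² = 4π²r³/μ at r = 68020 km, T = 49.04 hours = 49.04 × 3600 s = 1.76544×10^5 s: μ = 4π²r³/T² = 3.98624×10^5 km³/s².
Semi-major axis of the transfer orbit: a_t = (8695 + 68020)/2 = 38357.5 km.
Transfer time t = π√(a_t³/μ) = 37380.4 s.
The target's mean motion on its circular orbit is ω₂ = √(μ/r₂³) = 3.55899×10^-5 rad/s.
Angle swept by the target during transfer: ω₂·t = 1.33036 rad = 76.22°.
The spacecraft traverses 180° on the transfer ellipse, so the target must lead by 180° − 76.22° = 103.8°.

φ = 103.8°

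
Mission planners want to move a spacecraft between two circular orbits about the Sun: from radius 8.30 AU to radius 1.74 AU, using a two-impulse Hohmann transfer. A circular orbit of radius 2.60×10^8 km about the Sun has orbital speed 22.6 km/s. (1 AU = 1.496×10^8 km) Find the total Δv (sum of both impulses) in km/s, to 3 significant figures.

From the circular-orbit relation v² = μ/r at r = 2.60×10^8 km: μ = v²r = (22.6)² × 2.60×10^8 = 1.32798×10^11 km³/s².
In km: r₁ = 8.30 × 1.496×10^8 = 1.24168×10^9 km; r₂ = 1.74 × 1.496×10^8 = 2.60304×10^8 km.
The Hohmann ellipse has a_t = (r₁ + r₂)/2 = 7.50992×10^8 km.
At r₁ the circular-orbit speed is v₁ = √(μ/r₁) = 10.3417 km/s.
On the transfer ellipse at r₁, vis-viva gives v_a = √[μ(2/r₁ − 1/a_t)] = 6.08854 km/s.
First burn Δv₁ = |v_a − v₁| = 4.253 km/s.
At r₂, v₂ = √(μ/r₂) = 22.587 km/s.
Transfer-orbit speed at r₂: v_p = √[μ(2/r₂ − 1/a_t)] = 29.043 km/s.
Second burn Δv₂ = |v₂ − v_p| = 6.456 km/s.
Δv = Δv₁ + Δv₂ = 4.253 + 6.456 = 10.71 km/s.

Δv = 10.7 km/s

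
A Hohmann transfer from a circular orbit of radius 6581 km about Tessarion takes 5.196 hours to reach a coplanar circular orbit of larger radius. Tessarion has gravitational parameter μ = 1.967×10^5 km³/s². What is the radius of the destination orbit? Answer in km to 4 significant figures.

r₂ = 31630 km

Transfer time t = 5.196 hours = 18705.6 s, and t = π√(a_t³/μ).
So a_t = (μ t²/π²)^(1/3) = (1.967×10^5 × (18705.6)² / π²)^(1/3) = 19105 km.
Since a_t = (r₁ + r₂)/2, r₂ = 2a_t − r₁ = 2×19105 − 6581 = 31629 km.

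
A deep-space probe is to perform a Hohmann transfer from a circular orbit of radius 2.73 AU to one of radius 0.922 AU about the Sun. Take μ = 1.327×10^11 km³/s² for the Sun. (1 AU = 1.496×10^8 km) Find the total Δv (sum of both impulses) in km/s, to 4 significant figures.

In km: r₁ = 2.73 × 1.496×10^8 = 4.08408×10^8 km; r₂ = 0.922 × 1.496×10^8 = 1.379312×10^8 km.
The Hohmann ellipse has a_t = (r₁ + r₂)/2 = 2.731696×10^8 km.
At r₁ the circular-orbit speed is v₁ = √(μ/r₁) = 18.026 km/s.
On the transfer ellipse at r₁, vis-viva equation gives v_a = √[μ(2/r₁ − 1/a_t)] = 12.809 km/s.
First burn Δv₁ = |v_a − v₁| = 5.217 km/s.
Circular speed at r₂: v₂ = √(μ/r₂) = 31.017 km/s.
Transfer-orbit speed at r₂: v_p = √[μ(2/r₂ − 1/a_t)] = 37.926 km/s.
Second burn Δv₂ = |v₂ − v_p| = 6.909 km/s.
Δv = Δv₁ + Δv₂ = 5.217 + 6.909 = 12.13 km/s.

Δv = 12.13 km/s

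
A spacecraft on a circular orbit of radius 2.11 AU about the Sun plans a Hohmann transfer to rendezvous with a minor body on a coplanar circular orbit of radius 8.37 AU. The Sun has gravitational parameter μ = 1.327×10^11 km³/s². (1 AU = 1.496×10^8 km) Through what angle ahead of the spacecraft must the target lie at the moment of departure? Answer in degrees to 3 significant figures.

φ = 90.8°

In km: r₁ = 2.11 × 1.496×10^8 = 3.15656×10^8 km; r₂ = 8.37 × 1.496×10^8 = 1.252152×10^9 km.
Semi-major axis of the transfer orbit: a_t = (3.15656×10^8 + 1.252152×10^9)/2 = 7.83904×10^8 km.
Transfer time t = π√(a_t³/μ) = 1.893×10^8 s.
Target angular speed ω₂ = √(μ/r₂³) = 8.221×10^-9 rad/s.
Angle swept by the target during transfer: ω₂·t = 1.5562 rad = 89.16°.
The spacecraft traverses 180° on the transfer ellipse, so the target must lead by 180° − 89.16° = 90.8°.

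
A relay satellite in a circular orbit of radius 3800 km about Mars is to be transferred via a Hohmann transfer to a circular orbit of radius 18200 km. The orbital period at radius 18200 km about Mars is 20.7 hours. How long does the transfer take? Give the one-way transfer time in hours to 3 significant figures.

From Kepler's third law T² = 4π²r³/μ at r = 18200 km, T = 20.7 hours = 20.7 × 3600 s = 74520 s: μ = 4π²r³/T² = 42857.6 km³/s².
Transfer-ellipse semi-major axis a_t = (r₁ + r₂)/2 = (3800 + 18200)/2 = 11000 km.
Half the transfer-orbit period gives t = π√(a_t³/μ) = 17510 s.
Converting: 17510 s ÷ 3600 s/hour = 4.86 hours.

t = 4.86 hours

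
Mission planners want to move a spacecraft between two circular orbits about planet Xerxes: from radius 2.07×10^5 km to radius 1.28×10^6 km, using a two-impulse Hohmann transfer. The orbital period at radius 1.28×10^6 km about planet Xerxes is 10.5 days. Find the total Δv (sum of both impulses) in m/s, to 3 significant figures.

From Kepler's third law T² = 4π²r³/μ at r = 1.28×10^6 km, T = 10.5 days = 10.5 × 86400 s = 9.072×10^5 s: μ = 4π²r³/T² = 1.00597×10^8 km³/s².
Semi-major axis of the transfer orbit: a_t = (2.070×10^5 + 1.280×10^6)/2 = 7.435×10^5 km.
At r₁ the circular-orbit speed is v₁ = √(μ/r₁) = 22.04 km/s.
Transfer-orbit speed at r₁ (vis-viva equation): v_p = √[μ(2/r₁ − 1/a_t)] = 28.92 km/s.
First burn Δv₁ = |v_p − v₁| = 6.880 km/s.
At r₂, v₂ = √(μ/r₂) = 8.865 km/s.
Transfer-orbit speed at r₂: v_a = √[μ(2/r₂ − 1/a_t)] = 4.678 km/s.
Second burn Δv₂ = |v₂ − v_a| = 4.187 km/s.
Total Δv = Δv₁ + Δv₂ = 11.07 km/s.

Δv = 11100 m/s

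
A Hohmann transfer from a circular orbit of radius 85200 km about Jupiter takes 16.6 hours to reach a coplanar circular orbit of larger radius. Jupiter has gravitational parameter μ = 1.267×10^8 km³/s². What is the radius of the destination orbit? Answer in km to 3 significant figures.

Transfer time t = 16.6 hours = 59760 s, and t = π√(a_t³/μ).
So a_t = (μ t²/π²)^(1/3) = (1.267×10^8 × (59760)² / π²)^(1/3) = 3.5790×10^5 km.
Since a_t = (r₁ + r₂)/2, r₂ = 2a_t − r₁ = 2×3.5790×10^5 − 85200 = 6.306×10^5 km.

r₂ = 6.31×10^5 km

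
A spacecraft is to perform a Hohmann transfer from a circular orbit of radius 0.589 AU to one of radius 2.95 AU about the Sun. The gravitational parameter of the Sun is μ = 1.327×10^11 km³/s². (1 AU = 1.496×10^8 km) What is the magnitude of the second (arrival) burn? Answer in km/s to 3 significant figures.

Δv₂ = 7.34 km/s

In km: r₁ = 0.589 × 1.496×10^8 = 8.81144×10^7 km; r₂ = 2.95 × 1.496×10^8 = 4.4132×10^8 km.
Transfer-ellipse semi-major axis a_t = (r₁ + r₂)/2 = (8.81144×10^7 + 4.4132×10^8)/2 = 2.647172×10^8 km.
On the circular orbit at r = 4.4132×10^8 km, v_c = √(μ/r) = 17.340 km/s.
Vis-viva on the transfer ellipse at r = 4.4132×10^8 km gives v_t = √[μ(2/r − 1/a_t)] = 10.004 km/s.
Δv₂ = |v_t − v_c| = |10.004 − 17.340| = 7.336 km/s.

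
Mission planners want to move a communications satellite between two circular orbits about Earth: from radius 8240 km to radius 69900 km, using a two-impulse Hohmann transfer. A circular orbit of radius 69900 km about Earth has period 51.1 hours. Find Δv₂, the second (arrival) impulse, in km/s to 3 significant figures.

From Kepler's third law T² = 4π²r³/μ at r = 69900 km, T = 51.1 hours = 51.1 × 3600 s = 1.8396×10^5 s: μ = 4π²r³/T² = 3.98423×10^5 km³/s².
Semi-major axis of the transfer orbit: a_t = (8240 + 69900)/2 = 39070 km.
On the circular orbit at r = 69900 km, v_c = √(μ/r) = 2.387 km/s.
Transfer-orbit speed at the same r (vis-viva, a = a_t): v_t = √[μ(2/r − 1/a_t)] = 1.096 km/s.
Δv₂ = |v_t − v_c| = |1.096 − 2.387| = 1.291 km/s.

Δv₂ = 1.29 km/s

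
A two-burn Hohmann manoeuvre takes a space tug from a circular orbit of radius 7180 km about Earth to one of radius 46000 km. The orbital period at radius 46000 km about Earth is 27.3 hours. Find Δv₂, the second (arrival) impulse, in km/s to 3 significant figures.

Δv₂ = 1.41 km/s

From Kepler's third law T² = 4π²r³/μ at r = 46000 km, T = 27.3 hours = 27.3 × 3600 s = 98280 s: μ = 4π²r³/T² = 3.97835×10^5 km³/s².
Transfer-ellipse semi-major axis a_t = (r₁ + r₂)/2 = (7180 + 46000)/2 = 26590 km.
Circular speed at r = 46000 km: v_c = √(μ/r) = 2.941 km/s.
Transfer-orbit speed at the same r (vis-viva, a = a_t): v_t = √[μ(2/r − 1/a_t)] = 1.528 km/s.
Δv₂ = |v_t − v_c| = |1.528 − 2.941| = 1.413 km/s.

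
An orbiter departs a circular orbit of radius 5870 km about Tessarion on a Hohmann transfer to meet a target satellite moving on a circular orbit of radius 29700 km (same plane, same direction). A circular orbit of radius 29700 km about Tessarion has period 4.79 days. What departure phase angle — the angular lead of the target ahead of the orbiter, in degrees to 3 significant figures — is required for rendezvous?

φ = 96.6°

From Kepler's third law T² = 4π²r³/μ at r = 29700 km, T = 4.79 days = 4.79 × 86400 s = 4.13856×10^5 s: μ = 4π²r³/T² = 6038.52 km³/s².
The Hohmann ellipse has a_t = (r₁ + r₂)/2 = 17785 km.
The half-period of the transfer ellipse is t = π√(a_t³/μ) = 95888 s.
The target's mean motion on its circular orbit is ω₂ = √(μ/r₂³) = 1.5182×10^-5 rad/s.
Angle swept by the target during transfer: ω₂·t = 1.4558 rad = 83.41°.
Arrival is 180° from departure on the ellipse, so φ = 180° − 83.41° = 96.6°.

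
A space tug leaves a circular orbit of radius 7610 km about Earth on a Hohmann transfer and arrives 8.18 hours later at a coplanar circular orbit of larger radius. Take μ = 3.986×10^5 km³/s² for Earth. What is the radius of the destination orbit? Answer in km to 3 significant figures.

Transfer time t = 8.18 hours = 29448 s, and t = π√(a_t³/μ).
So a_t = (μ t²/π²)^(1/3) = (3.986×10^5 × (29448)² / π²)^(1/3) = 32718 km.
Since a_t = (r₁ + r₂)/2, r₂ = 2a_t − r₁ = 2×32718 − 7610 = 57826 km.

r₂ = 57800 km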